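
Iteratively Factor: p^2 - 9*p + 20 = (p - 5)*(p - 4)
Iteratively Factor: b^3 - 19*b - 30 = (b - 5)*(b^2 + 5*b + 6) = (b - 5)*(b + 2)*(b + 3)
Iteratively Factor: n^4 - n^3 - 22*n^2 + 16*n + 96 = (n - 3)*(n^3 + 2*n^2 - 16*n - 32) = (n - 3)*(n + 2)*(n^2 - 16) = (n - 3)*(n + 2)*(n + 4)*(n - 4)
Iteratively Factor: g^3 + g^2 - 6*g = (g + 3)*(g^2 - 2*g) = (g - 2)*(g + 3)*(g)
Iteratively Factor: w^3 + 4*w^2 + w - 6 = (w + 3)*(w^2 + w - 2) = (w - 1)*(w + 3)*(w + 2)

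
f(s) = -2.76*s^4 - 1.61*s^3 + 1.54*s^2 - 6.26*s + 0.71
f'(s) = -11.04*s^3 - 4.83*s^2 + 3.08*s - 6.26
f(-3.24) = -212.23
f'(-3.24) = 308.55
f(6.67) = -5913.05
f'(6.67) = -3476.62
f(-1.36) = 6.68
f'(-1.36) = 8.39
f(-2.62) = -73.41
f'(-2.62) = 151.07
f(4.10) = -889.94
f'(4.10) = -835.71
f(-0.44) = 3.80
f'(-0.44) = -7.61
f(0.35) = -1.40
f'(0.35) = -6.25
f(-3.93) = -511.56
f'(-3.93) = 577.15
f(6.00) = -3906.13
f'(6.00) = -2546.30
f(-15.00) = -133850.14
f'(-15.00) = 36120.79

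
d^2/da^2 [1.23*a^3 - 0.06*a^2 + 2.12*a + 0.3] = 7.38*a - 0.12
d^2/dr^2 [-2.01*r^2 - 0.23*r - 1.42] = -4.02000000000000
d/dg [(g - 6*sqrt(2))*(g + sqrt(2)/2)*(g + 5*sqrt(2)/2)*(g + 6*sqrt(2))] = 4*g^3 + 9*sqrt(2)*g^2 - 139*g - 216*sqrt(2)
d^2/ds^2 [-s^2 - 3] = -2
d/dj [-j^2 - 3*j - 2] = -2*j - 3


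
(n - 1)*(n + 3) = n^2 + 2*n - 3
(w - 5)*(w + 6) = w^2 + w - 30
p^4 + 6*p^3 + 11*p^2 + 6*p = p*(p + 1)*(p + 2)*(p + 3)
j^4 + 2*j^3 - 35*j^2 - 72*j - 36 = (j - 6)*(j + 1)^2*(j + 6)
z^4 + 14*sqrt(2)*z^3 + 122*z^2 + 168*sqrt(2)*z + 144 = (z + sqrt(2))^2*(z + 6*sqrt(2))^2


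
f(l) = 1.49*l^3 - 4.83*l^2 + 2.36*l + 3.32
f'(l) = 4.47*l^2 - 9.66*l + 2.36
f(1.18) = 1.83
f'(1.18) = -2.81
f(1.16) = 1.88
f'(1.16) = -2.83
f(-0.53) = 0.49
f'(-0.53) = 8.74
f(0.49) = 3.49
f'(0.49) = -1.30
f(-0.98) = -5.03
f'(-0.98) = 16.12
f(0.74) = 3.03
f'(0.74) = -2.34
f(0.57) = 3.37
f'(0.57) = -1.69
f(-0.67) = -0.88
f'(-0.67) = 10.84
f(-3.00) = -87.46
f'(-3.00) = 71.57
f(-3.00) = -87.46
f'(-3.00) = 71.57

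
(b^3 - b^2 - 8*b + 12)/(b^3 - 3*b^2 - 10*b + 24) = (b - 2)/(b - 4)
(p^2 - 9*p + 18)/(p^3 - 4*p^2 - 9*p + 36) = (p - 6)/(p^2 - p - 12)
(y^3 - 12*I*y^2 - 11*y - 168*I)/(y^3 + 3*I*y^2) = 1 - 15*I/y - 56/y^2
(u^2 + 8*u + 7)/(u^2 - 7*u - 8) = (u + 7)/(u - 8)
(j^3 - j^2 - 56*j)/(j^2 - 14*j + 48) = j*(j + 7)/(j - 6)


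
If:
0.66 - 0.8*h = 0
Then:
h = 0.82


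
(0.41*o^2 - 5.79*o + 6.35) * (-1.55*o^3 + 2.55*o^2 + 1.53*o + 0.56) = -0.6355*o^5 + 10.02*o^4 - 23.9797*o^3 + 7.5634*o^2 + 6.4731*o + 3.556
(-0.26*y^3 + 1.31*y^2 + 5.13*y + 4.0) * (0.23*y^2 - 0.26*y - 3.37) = -0.0598*y^5 + 0.3689*y^4 + 1.7155*y^3 - 4.8285*y^2 - 18.3281*y - 13.48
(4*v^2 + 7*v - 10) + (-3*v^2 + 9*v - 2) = v^2 + 16*v - 12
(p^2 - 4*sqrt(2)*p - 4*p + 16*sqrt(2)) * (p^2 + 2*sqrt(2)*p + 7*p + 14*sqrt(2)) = p^4 - 2*sqrt(2)*p^3 + 3*p^3 - 44*p^2 - 6*sqrt(2)*p^2 - 48*p + 56*sqrt(2)*p + 448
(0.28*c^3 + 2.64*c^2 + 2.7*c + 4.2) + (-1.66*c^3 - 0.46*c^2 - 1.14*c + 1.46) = -1.38*c^3 + 2.18*c^2 + 1.56*c + 5.66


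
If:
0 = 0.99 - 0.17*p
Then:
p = 5.82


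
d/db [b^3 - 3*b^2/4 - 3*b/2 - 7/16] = 3*b^2 - 3*b/2 - 3/2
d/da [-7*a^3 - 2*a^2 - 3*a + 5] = -21*a^2 - 4*a - 3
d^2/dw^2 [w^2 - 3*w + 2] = 2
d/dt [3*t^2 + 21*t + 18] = 6*t + 21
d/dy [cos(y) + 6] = -sin(y)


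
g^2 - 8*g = g*(g - 8)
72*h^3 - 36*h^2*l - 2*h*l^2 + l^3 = (-6*h + l)*(-2*h + l)*(6*h + l)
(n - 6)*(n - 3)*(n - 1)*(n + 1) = n^4 - 9*n^3 + 17*n^2 + 9*n - 18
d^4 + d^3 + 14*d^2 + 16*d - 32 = (d - 1)*(d + 2)*(d - 4*I)*(d + 4*I)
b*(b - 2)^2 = b^3 - 4*b^2 + 4*b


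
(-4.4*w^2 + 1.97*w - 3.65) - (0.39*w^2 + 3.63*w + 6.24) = -4.79*w^2 - 1.66*w - 9.89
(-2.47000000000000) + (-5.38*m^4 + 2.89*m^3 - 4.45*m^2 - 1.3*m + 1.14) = -5.38*m^4 + 2.89*m^3 - 4.45*m^2 - 1.3*m - 1.33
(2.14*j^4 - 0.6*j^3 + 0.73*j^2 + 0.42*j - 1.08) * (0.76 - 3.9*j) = -8.346*j^5 + 3.9664*j^4 - 3.303*j^3 - 1.0832*j^2 + 4.5312*j - 0.8208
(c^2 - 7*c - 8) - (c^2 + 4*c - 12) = 4 - 11*c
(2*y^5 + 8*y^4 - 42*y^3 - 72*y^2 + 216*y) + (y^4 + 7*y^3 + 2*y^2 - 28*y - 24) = 2*y^5 + 9*y^4 - 35*y^3 - 70*y^2 + 188*y - 24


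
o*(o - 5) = o^2 - 5*o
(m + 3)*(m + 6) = m^2 + 9*m + 18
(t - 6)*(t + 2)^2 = t^3 - 2*t^2 - 20*t - 24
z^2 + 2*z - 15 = (z - 3)*(z + 5)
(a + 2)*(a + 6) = a^2 + 8*a + 12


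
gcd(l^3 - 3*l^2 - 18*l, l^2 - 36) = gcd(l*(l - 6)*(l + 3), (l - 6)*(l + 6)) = l - 6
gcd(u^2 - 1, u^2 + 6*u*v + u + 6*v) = u + 1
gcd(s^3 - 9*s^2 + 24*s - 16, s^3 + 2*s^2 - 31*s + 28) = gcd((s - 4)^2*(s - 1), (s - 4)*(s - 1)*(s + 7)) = s^2 - 5*s + 4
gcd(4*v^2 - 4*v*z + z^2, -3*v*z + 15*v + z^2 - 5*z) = 1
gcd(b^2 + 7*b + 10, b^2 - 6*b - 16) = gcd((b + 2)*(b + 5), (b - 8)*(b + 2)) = b + 2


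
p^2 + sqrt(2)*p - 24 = (p - 3*sqrt(2))*(p + 4*sqrt(2))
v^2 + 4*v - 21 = (v - 3)*(v + 7)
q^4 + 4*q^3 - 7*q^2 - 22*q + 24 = (q - 2)*(q - 1)*(q + 3)*(q + 4)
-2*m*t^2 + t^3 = t^2*(-2*m + t)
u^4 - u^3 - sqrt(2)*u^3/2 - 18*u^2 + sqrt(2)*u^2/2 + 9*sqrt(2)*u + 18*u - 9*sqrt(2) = (u - 1)*(u - 3*sqrt(2))*(u - sqrt(2)/2)*(u + 3*sqrt(2))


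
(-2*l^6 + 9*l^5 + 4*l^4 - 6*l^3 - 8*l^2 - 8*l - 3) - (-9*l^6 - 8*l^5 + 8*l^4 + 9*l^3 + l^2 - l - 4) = 7*l^6 + 17*l^5 - 4*l^4 - 15*l^3 - 9*l^2 - 7*l + 1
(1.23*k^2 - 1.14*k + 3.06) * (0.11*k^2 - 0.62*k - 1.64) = 0.1353*k^4 - 0.888*k^3 - 0.9738*k^2 - 0.0276000000000003*k - 5.0184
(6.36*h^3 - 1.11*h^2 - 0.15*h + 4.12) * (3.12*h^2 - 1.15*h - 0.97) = 19.8432*h^5 - 10.7772*h^4 - 5.3607*h^3 + 14.1036*h^2 - 4.5925*h - 3.9964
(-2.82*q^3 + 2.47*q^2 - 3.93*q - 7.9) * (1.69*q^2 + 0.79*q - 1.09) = -4.7658*q^5 + 1.9465*q^4 - 1.6166*q^3 - 19.148*q^2 - 1.9573*q + 8.611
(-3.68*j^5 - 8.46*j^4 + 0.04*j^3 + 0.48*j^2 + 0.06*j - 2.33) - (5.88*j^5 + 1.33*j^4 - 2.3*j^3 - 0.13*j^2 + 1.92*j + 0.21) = -9.56*j^5 - 9.79*j^4 + 2.34*j^3 + 0.61*j^2 - 1.86*j - 2.54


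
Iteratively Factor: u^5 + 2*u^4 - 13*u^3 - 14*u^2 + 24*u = (u + 4)*(u^4 - 2*u^3 - 5*u^2 + 6*u) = (u + 2)*(u + 4)*(u^3 - 4*u^2 + 3*u) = (u - 3)*(u + 2)*(u + 4)*(u^2 - u) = (u - 3)*(u - 1)*(u + 2)*(u + 4)*(u)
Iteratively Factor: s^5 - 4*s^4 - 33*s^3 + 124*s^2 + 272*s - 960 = (s + 4)*(s^4 - 8*s^3 - s^2 + 128*s - 240) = (s + 4)^2*(s^3 - 12*s^2 + 47*s - 60) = (s - 3)*(s + 4)^2*(s^2 - 9*s + 20) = (s - 5)*(s - 3)*(s + 4)^2*(s - 4)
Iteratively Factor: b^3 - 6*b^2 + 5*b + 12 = (b + 1)*(b^2 - 7*b + 12) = (b - 3)*(b + 1)*(b - 4)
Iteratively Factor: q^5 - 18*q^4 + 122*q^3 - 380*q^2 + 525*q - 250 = (q - 5)*(q^4 - 13*q^3 + 57*q^2 - 95*q + 50) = (q - 5)^2*(q^3 - 8*q^2 + 17*q - 10) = (q - 5)^3*(q^2 - 3*q + 2) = (q - 5)^3*(q - 2)*(q - 1)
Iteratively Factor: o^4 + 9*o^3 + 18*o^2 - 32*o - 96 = (o + 3)*(o^3 + 6*o^2 - 32) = (o - 2)*(o + 3)*(o^2 + 8*o + 16) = (o - 2)*(o + 3)*(o + 4)*(o + 4)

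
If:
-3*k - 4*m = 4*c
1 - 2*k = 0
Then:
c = -m - 3/8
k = 1/2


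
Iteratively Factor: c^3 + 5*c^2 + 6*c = (c + 2)*(c^2 + 3*c) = c*(c + 2)*(c + 3)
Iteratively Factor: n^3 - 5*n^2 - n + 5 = (n - 5)*(n^2 - 1) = (n - 5)*(n - 1)*(n + 1)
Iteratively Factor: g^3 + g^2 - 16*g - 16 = (g + 1)*(g^2 - 16) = (g - 4)*(g + 1)*(g + 4)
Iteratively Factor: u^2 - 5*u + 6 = (u - 2)*(u - 3)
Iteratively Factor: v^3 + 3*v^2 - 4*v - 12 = (v + 3)*(v^2 - 4) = (v + 2)*(v + 3)*(v - 2)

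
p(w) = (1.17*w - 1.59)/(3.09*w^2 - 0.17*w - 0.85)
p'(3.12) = -0.01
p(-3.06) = -0.18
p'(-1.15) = -1.47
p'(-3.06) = -0.08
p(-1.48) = -0.54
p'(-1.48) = -0.62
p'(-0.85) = -5.24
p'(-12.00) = -0.00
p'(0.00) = -1.75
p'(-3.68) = -0.05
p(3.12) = 0.07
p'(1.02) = 1.04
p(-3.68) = -0.14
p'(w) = (0.17 - 6.18*w)*(1.17*w - 1.59)/(3.09*w^2 - 0.17*w - 0.85)^2 + 1.17/(3.09*w^2 - 0.17*w - 0.85)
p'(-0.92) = -3.62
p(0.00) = 1.87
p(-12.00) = -0.04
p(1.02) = -0.18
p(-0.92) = -1.39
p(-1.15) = -0.86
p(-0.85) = -1.69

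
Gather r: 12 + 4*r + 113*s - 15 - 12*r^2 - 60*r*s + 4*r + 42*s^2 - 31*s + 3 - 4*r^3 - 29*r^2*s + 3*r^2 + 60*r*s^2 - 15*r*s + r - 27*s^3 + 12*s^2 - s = -4*r^3 + r^2*(-29*s - 9) + r*(60*s^2 - 75*s + 9) - 27*s^3 + 54*s^2 + 81*s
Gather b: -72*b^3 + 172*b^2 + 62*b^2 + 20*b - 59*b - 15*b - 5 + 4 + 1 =-72*b^3 + 234*b^2 - 54*b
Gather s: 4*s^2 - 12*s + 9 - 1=4*s^2 - 12*s + 8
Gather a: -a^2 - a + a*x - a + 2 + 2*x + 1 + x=-a^2 + a*(x - 2) + 3*x + 3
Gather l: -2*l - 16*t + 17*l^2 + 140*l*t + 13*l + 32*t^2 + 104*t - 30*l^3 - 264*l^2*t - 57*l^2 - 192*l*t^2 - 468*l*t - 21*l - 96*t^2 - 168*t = -30*l^3 + l^2*(-264*t - 40) + l*(-192*t^2 - 328*t - 10) - 64*t^2 - 80*t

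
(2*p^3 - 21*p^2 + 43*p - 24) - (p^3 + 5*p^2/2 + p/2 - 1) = p^3 - 47*p^2/2 + 85*p/2 - 23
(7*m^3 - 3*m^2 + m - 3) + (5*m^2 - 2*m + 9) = 7*m^3 + 2*m^2 - m + 6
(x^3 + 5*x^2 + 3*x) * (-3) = -3*x^3 - 15*x^2 - 9*x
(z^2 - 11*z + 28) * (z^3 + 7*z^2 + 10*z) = z^5 - 4*z^4 - 39*z^3 + 86*z^2 + 280*z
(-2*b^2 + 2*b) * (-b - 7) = 2*b^3 + 12*b^2 - 14*b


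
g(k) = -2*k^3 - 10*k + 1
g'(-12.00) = -874.00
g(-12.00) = 3577.00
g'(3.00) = -64.00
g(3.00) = -83.00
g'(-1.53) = -24.05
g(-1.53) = 23.46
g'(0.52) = -11.62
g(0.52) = -4.48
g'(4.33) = -122.49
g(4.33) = -204.67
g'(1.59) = -25.17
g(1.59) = -22.94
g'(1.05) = -16.62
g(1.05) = -11.82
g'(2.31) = -42.02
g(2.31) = -46.75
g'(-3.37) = -78.14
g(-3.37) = 111.25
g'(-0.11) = -10.07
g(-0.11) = 2.10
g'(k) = -6*k^2 - 10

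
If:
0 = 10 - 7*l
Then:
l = 10/7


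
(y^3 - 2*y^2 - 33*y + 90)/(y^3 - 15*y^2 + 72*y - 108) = (y^2 + y - 30)/(y^2 - 12*y + 36)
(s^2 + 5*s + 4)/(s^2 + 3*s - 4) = (s + 1)/(s - 1)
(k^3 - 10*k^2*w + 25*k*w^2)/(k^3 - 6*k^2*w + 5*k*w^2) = (-k + 5*w)/(-k + w)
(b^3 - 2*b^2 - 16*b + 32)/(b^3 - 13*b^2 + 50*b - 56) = (b + 4)/(b - 7)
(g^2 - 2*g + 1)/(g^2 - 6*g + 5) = (g - 1)/(g - 5)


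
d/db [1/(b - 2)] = -1/(b - 2)^2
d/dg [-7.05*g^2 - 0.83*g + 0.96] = -14.1*g - 0.83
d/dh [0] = 0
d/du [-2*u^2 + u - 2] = 1 - 4*u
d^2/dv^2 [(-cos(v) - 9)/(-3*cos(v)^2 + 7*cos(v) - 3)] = 6*(27*(1 - cos(2*v))^2*cos(v) + 115*(1 - cos(2*v))^2 + 1203*cos(v) + 228*cos(2*v) - 189*cos(3*v) - 6*cos(5*v) - 1248)/(14*cos(v) - 3*cos(2*v) - 9)^3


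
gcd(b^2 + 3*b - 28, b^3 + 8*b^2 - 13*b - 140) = b^2 + 3*b - 28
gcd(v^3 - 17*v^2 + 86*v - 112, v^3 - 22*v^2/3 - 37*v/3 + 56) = v - 8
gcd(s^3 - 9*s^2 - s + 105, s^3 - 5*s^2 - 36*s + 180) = s - 5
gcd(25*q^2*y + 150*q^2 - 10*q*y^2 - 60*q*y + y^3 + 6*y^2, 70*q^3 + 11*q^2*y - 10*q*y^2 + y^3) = -5*q + y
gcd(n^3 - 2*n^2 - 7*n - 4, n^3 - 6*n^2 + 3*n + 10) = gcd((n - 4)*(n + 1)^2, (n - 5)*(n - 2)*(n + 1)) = n + 1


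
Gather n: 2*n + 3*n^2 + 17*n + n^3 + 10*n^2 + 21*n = n^3 + 13*n^2 + 40*n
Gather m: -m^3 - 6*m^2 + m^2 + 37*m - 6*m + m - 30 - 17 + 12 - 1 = -m^3 - 5*m^2 + 32*m - 36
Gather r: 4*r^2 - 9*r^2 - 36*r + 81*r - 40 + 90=-5*r^2 + 45*r + 50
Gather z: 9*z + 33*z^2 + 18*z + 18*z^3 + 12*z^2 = 18*z^3 + 45*z^2 + 27*z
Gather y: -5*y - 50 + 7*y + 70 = 2*y + 20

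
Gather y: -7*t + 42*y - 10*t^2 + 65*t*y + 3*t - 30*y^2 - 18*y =-10*t^2 - 4*t - 30*y^2 + y*(65*t + 24)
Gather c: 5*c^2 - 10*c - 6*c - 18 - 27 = 5*c^2 - 16*c - 45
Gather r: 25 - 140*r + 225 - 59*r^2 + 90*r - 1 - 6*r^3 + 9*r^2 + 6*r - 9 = -6*r^3 - 50*r^2 - 44*r + 240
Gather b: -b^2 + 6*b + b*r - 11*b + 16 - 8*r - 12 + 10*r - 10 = -b^2 + b*(r - 5) + 2*r - 6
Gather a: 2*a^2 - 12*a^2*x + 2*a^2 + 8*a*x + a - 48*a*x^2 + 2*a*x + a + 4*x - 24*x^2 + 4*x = a^2*(4 - 12*x) + a*(-48*x^2 + 10*x + 2) - 24*x^2 + 8*x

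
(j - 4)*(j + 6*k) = j^2 + 6*j*k - 4*j - 24*k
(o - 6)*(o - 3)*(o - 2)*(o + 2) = o^4 - 9*o^3 + 14*o^2 + 36*o - 72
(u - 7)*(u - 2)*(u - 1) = u^3 - 10*u^2 + 23*u - 14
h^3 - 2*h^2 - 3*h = h*(h - 3)*(h + 1)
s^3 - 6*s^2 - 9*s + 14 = (s - 7)*(s - 1)*(s + 2)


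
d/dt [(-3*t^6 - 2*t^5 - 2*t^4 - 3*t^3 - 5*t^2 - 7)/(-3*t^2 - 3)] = t*(12*t^6 + 6*t^5 + 22*t^4 + 13*t^3 + 8*t^2 + 9*t - 4)/(3*(t^4 + 2*t^2 + 1))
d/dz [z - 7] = 1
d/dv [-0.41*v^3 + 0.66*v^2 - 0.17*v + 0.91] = -1.23*v^2 + 1.32*v - 0.17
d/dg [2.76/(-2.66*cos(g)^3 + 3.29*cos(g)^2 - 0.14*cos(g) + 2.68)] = (-22.0248*cos(g)^2 + 18.1608*cos(g) - 0.3864)*sin(g)/(2.66*cos(g)^3 - 3.29*cos(g)^2 + 0.14*cos(g) - 2.68)^2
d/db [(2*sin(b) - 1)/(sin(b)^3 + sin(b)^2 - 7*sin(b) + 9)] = 4*(2*sin(4*b) + 45*cos(b) - cos(3*b))/(-25*sin(b) - sin(3*b) - 2*cos(2*b) + 38)^2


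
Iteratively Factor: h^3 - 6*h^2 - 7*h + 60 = (h + 3)*(h^2 - 9*h + 20) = (h - 4)*(h + 3)*(h - 5)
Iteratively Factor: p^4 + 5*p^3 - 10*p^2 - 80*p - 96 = (p - 4)*(p^3 + 9*p^2 + 26*p + 24) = (p - 4)*(p + 2)*(p^2 + 7*p + 12) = (p - 4)*(p + 2)*(p + 4)*(p + 3)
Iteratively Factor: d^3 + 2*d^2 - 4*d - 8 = (d - 2)*(d^2 + 4*d + 4) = (d - 2)*(d + 2)*(d + 2)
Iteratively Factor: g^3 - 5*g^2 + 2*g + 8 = (g + 1)*(g^2 - 6*g + 8) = (g - 4)*(g + 1)*(g - 2)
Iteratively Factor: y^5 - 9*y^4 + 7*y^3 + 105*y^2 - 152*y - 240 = (y + 3)*(y^4 - 12*y^3 + 43*y^2 - 24*y - 80) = (y - 4)*(y + 3)*(y^3 - 8*y^2 + 11*y + 20) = (y - 4)*(y + 1)*(y + 3)*(y^2 - 9*y + 20) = (y - 4)^2*(y + 1)*(y + 3)*(y - 5)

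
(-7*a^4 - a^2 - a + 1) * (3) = -21*a^4 - 3*a^2 - 3*a + 3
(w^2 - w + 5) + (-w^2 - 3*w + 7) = 12 - 4*w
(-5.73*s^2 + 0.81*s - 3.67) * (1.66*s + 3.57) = -9.5118*s^3 - 19.1115*s^2 - 3.2005*s - 13.1019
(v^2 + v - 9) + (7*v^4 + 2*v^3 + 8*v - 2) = 7*v^4 + 2*v^3 + v^2 + 9*v - 11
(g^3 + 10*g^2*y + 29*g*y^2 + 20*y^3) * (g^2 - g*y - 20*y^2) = g^5 + 9*g^4*y - g^3*y^2 - 209*g^2*y^3 - 600*g*y^4 - 400*y^5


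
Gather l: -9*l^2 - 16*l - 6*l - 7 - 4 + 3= -9*l^2 - 22*l - 8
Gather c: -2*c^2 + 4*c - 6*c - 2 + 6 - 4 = -2*c^2 - 2*c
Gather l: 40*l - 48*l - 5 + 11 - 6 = -8*l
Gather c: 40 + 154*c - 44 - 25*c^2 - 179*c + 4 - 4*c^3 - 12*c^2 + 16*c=-4*c^3 - 37*c^2 - 9*c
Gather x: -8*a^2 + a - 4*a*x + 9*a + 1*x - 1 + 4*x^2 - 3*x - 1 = -8*a^2 + 10*a + 4*x^2 + x*(-4*a - 2) - 2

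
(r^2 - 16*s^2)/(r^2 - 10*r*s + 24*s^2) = (r + 4*s)/(r - 6*s)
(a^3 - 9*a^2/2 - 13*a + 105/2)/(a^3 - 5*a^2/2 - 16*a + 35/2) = (a - 3)/(a - 1)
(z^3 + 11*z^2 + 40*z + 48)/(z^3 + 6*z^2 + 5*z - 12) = (z + 4)/(z - 1)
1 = 1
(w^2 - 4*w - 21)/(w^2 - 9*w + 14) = (w + 3)/(w - 2)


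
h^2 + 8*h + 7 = (h + 1)*(h + 7)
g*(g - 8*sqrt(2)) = g^2 - 8*sqrt(2)*g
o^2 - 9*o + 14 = (o - 7)*(o - 2)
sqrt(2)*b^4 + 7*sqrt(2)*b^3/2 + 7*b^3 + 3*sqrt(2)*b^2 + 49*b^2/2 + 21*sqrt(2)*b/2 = b*(b + 7/2)*(b + 3*sqrt(2))*(sqrt(2)*b + 1)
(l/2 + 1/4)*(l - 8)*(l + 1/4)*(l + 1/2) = l^4/2 - 27*l^3/8 - 19*l^2/4 - 63*l/32 - 1/4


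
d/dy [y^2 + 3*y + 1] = 2*y + 3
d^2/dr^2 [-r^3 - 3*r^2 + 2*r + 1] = -6*r - 6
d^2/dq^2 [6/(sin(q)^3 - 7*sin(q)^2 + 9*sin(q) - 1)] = 6*(-9*sin(q)^6 + 77*sin(q)^5 - 202*sin(q)^4 + 68*sin(q)^3 + 295*sin(q)^2 - 381*sin(q) + 148)/(sin(q)^3 - 7*sin(q)^2 + 9*sin(q) - 1)^3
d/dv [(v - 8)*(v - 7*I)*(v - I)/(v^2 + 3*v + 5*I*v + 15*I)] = (v^4 + v^3*(6 + 10*I) + v^2*(23 - 83*I) + v*(128 - 240*I) - 1128 - 385*I)/(v^4 + v^3*(6 + 10*I) + v^2*(-16 + 60*I) + v*(-150 + 90*I) - 225)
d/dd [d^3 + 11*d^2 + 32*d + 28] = 3*d^2 + 22*d + 32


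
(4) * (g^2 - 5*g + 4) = 4*g^2 - 20*g + 16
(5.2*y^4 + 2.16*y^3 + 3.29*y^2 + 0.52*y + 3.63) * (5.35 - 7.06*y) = -36.712*y^5 + 12.5704*y^4 - 11.6714*y^3 + 13.9303*y^2 - 22.8458*y + 19.4205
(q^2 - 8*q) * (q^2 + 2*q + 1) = q^4 - 6*q^3 - 15*q^2 - 8*q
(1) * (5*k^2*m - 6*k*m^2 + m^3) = 5*k^2*m - 6*k*m^2 + m^3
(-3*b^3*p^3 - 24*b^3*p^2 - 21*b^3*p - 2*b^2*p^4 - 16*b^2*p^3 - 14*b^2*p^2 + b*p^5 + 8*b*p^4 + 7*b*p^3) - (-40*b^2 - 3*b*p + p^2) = -3*b^3*p^3 - 24*b^3*p^2 - 21*b^3*p - 2*b^2*p^4 - 16*b^2*p^3 - 14*b^2*p^2 + 40*b^2 + b*p^5 + 8*b*p^4 + 7*b*p^3 + 3*b*p - p^2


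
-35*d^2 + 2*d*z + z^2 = (-5*d + z)*(7*d + z)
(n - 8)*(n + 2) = n^2 - 6*n - 16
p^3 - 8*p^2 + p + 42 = (p - 7)*(p - 3)*(p + 2)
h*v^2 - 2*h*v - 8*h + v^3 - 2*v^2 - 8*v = (h + v)*(v - 4)*(v + 2)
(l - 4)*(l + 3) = l^2 - l - 12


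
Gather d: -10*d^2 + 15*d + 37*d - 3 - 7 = -10*d^2 + 52*d - 10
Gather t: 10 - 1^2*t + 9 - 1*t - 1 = 18 - 2*t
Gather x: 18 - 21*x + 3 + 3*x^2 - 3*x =3*x^2 - 24*x + 21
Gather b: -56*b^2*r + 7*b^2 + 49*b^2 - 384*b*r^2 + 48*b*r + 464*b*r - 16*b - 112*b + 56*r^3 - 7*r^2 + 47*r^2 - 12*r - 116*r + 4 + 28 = b^2*(56 - 56*r) + b*(-384*r^2 + 512*r - 128) + 56*r^3 + 40*r^2 - 128*r + 32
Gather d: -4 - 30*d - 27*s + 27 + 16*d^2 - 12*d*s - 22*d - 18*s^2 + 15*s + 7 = 16*d^2 + d*(-12*s - 52) - 18*s^2 - 12*s + 30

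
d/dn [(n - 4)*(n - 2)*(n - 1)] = 3*n^2 - 14*n + 14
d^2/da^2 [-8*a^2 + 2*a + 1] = -16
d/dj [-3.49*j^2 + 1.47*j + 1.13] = 1.47 - 6.98*j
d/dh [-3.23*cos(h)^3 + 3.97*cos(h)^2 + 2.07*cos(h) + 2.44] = (9.69*cos(h)^2 - 7.94*cos(h) - 2.07)*sin(h)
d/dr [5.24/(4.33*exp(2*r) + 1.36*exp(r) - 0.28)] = (-45.3784*exp(r) - 7.1264)*exp(r)/(4.33*exp(2*r) + 1.36*exp(r) - 0.28)^2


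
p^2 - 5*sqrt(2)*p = p*(p - 5*sqrt(2))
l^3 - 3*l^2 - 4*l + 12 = (l - 3)*(l - 2)*(l + 2)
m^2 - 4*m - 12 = (m - 6)*(m + 2)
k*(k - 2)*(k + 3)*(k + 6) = k^4 + 7*k^3 - 36*k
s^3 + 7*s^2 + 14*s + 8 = (s + 1)*(s + 2)*(s + 4)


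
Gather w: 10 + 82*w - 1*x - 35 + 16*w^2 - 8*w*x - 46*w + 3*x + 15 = 16*w^2 + w*(36 - 8*x) + 2*x - 10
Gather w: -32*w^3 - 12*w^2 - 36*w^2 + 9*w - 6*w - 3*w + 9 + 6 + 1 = -32*w^3 - 48*w^2 + 16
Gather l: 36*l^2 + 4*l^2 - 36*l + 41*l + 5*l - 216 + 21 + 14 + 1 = 40*l^2 + 10*l - 180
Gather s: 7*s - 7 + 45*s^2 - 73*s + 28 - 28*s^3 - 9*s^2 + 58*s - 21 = -28*s^3 + 36*s^2 - 8*s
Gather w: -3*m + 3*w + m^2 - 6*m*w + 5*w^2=m^2 - 3*m + 5*w^2 + w*(3 - 6*m)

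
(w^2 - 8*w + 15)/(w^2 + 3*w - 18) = (w - 5)/(w + 6)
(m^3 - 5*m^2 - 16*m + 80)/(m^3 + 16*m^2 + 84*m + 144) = (m^2 - 9*m + 20)/(m^2 + 12*m + 36)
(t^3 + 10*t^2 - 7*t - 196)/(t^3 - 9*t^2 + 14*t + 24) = (t^2 + 14*t + 49)/(t^2 - 5*t - 6)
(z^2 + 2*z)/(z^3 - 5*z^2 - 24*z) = (z + 2)/(z^2 - 5*z - 24)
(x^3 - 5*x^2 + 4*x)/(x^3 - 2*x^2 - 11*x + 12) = x/(x + 3)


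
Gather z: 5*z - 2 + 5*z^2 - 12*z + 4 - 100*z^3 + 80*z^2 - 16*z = -100*z^3 + 85*z^2 - 23*z + 2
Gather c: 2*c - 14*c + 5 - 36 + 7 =-12*c - 24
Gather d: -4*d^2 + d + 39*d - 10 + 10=-4*d^2 + 40*d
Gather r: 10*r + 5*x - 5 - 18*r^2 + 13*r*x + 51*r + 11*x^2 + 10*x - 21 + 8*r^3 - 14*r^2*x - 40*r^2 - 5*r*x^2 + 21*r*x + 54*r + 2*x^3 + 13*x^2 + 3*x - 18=8*r^3 + r^2*(-14*x - 58) + r*(-5*x^2 + 34*x + 115) + 2*x^3 + 24*x^2 + 18*x - 44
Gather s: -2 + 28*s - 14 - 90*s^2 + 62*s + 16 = -90*s^2 + 90*s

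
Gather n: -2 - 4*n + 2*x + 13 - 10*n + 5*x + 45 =-14*n + 7*x + 56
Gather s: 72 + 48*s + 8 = 48*s + 80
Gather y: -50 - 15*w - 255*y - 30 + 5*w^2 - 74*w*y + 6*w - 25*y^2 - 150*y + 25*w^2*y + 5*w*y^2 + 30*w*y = 5*w^2 - 9*w + y^2*(5*w - 25) + y*(25*w^2 - 44*w - 405) - 80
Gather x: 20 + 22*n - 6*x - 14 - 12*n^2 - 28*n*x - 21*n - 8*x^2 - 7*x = -12*n^2 + n - 8*x^2 + x*(-28*n - 13) + 6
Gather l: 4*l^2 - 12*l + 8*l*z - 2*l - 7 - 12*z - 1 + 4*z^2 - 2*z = 4*l^2 + l*(8*z - 14) + 4*z^2 - 14*z - 8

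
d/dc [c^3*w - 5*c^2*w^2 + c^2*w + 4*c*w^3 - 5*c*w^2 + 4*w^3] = w*(3*c^2 - 10*c*w + 2*c + 4*w^2 - 5*w)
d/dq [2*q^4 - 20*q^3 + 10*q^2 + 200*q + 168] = 8*q^3 - 60*q^2 + 20*q + 200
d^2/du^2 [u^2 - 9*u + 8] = 2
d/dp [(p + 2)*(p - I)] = 2*p + 2 - I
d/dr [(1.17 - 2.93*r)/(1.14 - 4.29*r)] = (7.203339*r - 1.914174)/(4.29*r - 1.14)^3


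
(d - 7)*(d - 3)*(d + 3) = d^3 - 7*d^2 - 9*d + 63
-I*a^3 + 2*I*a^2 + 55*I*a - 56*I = (a - 8)*(a + 7)*(-I*a + I)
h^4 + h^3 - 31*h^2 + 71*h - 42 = (h - 3)*(h - 2)*(h - 1)*(h + 7)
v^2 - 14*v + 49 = (v - 7)^2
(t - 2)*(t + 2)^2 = t^3 + 2*t^2 - 4*t - 8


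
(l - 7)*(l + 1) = l^2 - 6*l - 7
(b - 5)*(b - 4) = b^2 - 9*b + 20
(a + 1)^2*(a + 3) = a^3 + 5*a^2 + 7*a + 3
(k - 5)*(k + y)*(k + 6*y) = k^3 + 7*k^2*y - 5*k^2 + 6*k*y^2 - 35*k*y - 30*y^2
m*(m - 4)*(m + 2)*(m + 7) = m^4 + 5*m^3 - 22*m^2 - 56*m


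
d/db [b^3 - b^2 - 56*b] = 3*b^2 - 2*b - 56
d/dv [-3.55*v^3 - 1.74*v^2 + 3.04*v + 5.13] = -10.65*v^2 - 3.48*v + 3.04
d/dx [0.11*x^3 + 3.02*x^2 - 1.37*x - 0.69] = 0.33*x^2 + 6.04*x - 1.37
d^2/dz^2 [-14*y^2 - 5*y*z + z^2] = 2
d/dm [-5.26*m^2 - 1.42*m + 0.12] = -10.52*m - 1.42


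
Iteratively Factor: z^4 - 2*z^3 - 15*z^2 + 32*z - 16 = (z + 4)*(z^3 - 6*z^2 + 9*z - 4) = (z - 4)*(z + 4)*(z^2 - 2*z + 1) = (z - 4)*(z - 1)*(z + 4)*(z - 1)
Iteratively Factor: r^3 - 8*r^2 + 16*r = (r - 4)*(r^2 - 4*r) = (r - 4)^2*(r)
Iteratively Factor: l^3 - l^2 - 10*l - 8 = (l + 1)*(l^2 - 2*l - 8) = (l - 4)*(l + 1)*(l + 2)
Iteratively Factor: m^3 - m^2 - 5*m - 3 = (m - 3)*(m^2 + 2*m + 1) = (m - 3)*(m + 1)*(m + 1)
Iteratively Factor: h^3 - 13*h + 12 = (h + 4)*(h^2 - 4*h + 3) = (h - 3)*(h + 4)*(h - 1)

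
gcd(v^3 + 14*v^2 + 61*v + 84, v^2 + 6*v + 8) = v + 4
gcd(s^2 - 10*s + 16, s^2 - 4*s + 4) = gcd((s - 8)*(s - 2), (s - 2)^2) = s - 2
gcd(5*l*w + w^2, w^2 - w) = w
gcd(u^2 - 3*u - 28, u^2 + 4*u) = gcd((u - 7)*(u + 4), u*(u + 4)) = u + 4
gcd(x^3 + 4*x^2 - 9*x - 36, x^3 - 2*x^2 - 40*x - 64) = x + 4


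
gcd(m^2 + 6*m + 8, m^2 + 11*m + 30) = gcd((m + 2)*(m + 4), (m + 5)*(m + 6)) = 1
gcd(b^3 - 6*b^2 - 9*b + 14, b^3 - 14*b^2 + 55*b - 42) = b^2 - 8*b + 7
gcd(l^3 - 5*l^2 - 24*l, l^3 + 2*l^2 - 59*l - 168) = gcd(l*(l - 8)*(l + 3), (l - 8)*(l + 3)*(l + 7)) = l^2 - 5*l - 24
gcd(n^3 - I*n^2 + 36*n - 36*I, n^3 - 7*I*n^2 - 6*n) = n^2 - 7*I*n - 6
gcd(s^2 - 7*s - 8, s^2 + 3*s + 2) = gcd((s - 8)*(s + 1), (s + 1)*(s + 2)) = s + 1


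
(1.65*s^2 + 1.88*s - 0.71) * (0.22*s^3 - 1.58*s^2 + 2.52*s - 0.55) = 0.363*s^5 - 2.1934*s^4 + 1.0314*s^3 + 4.9519*s^2 - 2.8232*s + 0.3905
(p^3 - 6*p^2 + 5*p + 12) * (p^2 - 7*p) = p^5 - 13*p^4 + 47*p^3 - 23*p^2 - 84*p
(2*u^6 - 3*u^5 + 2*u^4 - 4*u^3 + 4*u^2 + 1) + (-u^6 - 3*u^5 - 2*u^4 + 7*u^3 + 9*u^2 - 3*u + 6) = u^6 - 6*u^5 + 3*u^3 + 13*u^2 - 3*u + 7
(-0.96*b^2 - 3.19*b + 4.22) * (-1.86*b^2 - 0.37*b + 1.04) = 1.7856*b^4 + 6.2886*b^3 - 7.6673*b^2 - 4.879*b + 4.3888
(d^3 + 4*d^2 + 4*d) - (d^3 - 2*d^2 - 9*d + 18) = 6*d^2 + 13*d - 18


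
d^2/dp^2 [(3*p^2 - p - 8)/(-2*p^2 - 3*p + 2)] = 4*(11*p^3 + 30*p^2 + 78*p + 49)/(8*p^6 + 36*p^5 + 30*p^4 - 45*p^3 - 30*p^2 + 36*p - 8)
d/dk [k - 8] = 1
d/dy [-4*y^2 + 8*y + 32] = 8 - 8*y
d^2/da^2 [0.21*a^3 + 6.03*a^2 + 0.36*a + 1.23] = 1.26*a + 12.06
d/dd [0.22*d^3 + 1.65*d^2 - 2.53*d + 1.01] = 0.66*d^2 + 3.3*d - 2.53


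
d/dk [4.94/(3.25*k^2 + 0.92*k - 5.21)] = (-32.11*k - 4.5448)/(3.25*k^2 + 0.92*k - 5.21)^2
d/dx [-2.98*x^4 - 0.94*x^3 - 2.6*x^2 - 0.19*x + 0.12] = -11.92*x^3 - 2.82*x^2 - 5.2*x - 0.19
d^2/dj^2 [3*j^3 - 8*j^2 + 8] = 18*j - 16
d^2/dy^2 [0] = 0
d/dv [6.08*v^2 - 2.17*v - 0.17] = 12.16*v - 2.17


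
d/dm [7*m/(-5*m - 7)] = -49/(5*m + 7)^2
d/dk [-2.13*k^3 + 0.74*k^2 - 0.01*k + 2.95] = -6.39*k^2 + 1.48*k - 0.01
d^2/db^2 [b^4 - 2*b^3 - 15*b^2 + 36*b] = 12*b^2 - 12*b - 30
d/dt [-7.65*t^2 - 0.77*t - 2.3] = -15.3*t - 0.77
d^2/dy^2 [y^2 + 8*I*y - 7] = 2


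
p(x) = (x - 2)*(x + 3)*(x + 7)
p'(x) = (x - 2)*(x + 3) + (x - 2)*(x + 7) + (x + 3)*(x + 7)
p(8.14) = 1035.57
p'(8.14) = 330.02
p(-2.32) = -13.75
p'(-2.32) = -19.97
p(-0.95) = -36.59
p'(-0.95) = -11.49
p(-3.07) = 1.39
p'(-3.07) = -19.85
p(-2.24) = -15.34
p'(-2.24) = -19.79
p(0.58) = -38.53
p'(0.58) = 11.29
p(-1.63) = -26.71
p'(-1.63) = -17.11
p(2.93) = 54.76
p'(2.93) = 73.63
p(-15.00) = -1632.00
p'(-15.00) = 436.00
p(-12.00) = -630.00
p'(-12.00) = 241.00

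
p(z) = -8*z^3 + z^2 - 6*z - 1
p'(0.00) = -6.00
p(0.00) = -1.00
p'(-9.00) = -1968.00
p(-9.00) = 5966.00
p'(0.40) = -9.04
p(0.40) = -3.75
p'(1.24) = -40.42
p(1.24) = -22.16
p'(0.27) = -7.21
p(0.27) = -2.70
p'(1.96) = -94.28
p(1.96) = -69.15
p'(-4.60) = -523.04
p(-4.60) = 826.45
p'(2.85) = -195.24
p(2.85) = -195.17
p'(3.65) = -318.44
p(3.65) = -398.59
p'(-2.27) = -134.21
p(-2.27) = 111.35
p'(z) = -24*z^2 + 2*z - 6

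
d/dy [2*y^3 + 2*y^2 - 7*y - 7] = 6*y^2 + 4*y - 7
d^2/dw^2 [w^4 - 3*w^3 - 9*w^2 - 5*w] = 12*w^2 - 18*w - 18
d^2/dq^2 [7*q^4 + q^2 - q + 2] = 84*q^2 + 2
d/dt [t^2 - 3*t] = 2*t - 3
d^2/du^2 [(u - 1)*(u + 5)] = 2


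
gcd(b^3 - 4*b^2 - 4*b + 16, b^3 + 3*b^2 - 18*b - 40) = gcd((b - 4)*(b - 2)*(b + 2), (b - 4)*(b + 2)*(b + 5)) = b^2 - 2*b - 8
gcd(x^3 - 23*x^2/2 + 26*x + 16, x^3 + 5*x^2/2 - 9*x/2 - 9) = 1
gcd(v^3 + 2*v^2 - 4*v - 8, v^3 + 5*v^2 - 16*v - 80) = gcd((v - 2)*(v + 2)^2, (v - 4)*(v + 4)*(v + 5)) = 1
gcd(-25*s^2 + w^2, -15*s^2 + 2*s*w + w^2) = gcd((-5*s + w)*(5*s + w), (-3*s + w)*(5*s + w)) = 5*s + w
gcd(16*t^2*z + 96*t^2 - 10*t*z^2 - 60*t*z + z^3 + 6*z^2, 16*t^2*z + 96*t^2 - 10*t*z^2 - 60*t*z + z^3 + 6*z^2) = 16*t^2*z + 96*t^2 - 10*t*z^2 - 60*t*z + z^3 + 6*z^2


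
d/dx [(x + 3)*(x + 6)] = 2*x + 9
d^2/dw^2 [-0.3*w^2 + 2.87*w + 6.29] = -0.600000000000000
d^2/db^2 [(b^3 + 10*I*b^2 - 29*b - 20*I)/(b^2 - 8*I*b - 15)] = 4*(-79*b^3 + 375*I*b^2 - 555*b + 3355*I)/(b^6 - 24*I*b^5 - 237*b^4 + 1232*I*b^3 + 3555*b^2 - 5400*I*b - 3375)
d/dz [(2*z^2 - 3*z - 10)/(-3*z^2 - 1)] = (-9*z^2 - 64*z + 3)/(9*z^4 + 6*z^2 + 1)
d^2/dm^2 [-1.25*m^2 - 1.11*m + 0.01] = -2.50000000000000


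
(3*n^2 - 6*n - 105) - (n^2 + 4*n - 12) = 2*n^2 - 10*n - 93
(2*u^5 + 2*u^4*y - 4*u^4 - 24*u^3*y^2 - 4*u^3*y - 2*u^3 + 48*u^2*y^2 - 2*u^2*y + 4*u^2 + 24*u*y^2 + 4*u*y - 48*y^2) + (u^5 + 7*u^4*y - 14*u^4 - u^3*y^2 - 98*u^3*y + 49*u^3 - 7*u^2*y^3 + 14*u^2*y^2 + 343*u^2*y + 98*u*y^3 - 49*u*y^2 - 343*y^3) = 3*u^5 + 9*u^4*y - 18*u^4 - 25*u^3*y^2 - 102*u^3*y + 47*u^3 - 7*u^2*y^3 + 62*u^2*y^2 + 341*u^2*y + 4*u^2 + 98*u*y^3 - 25*u*y^2 + 4*u*y - 343*y^3 - 48*y^2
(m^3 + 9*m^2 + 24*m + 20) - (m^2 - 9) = m^3 + 8*m^2 + 24*m + 29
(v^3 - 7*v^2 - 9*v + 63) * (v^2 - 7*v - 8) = v^5 - 14*v^4 + 32*v^3 + 182*v^2 - 369*v - 504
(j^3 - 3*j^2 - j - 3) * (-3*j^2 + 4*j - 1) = -3*j^5 + 13*j^4 - 10*j^3 + 8*j^2 - 11*j + 3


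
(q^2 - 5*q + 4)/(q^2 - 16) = (q - 1)/(q + 4)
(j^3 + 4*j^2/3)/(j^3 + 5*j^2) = (j + 4/3)/(j + 5)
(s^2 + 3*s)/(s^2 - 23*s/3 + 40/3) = 3*s*(s + 3)/(3*s^2 - 23*s + 40)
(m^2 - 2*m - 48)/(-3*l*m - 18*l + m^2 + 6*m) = (8 - m)/(3*l - m)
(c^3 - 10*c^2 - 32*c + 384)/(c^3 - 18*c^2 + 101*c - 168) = (c^2 - 2*c - 48)/(c^2 - 10*c + 21)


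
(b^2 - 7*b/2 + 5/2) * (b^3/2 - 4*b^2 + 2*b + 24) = b^5/2 - 23*b^4/4 + 69*b^3/4 + 7*b^2 - 79*b + 60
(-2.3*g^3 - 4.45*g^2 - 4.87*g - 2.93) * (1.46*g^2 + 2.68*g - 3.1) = -3.358*g^5 - 12.661*g^4 - 11.9062*g^3 - 3.5344*g^2 + 7.2446*g + 9.083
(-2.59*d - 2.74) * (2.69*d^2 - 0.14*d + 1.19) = -6.9671*d^3 - 7.008*d^2 - 2.6985*d - 3.2606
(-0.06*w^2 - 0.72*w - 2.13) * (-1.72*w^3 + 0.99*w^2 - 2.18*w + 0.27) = 0.1032*w^5 + 1.179*w^4 + 3.0816*w^3 - 0.5553*w^2 + 4.449*w - 0.5751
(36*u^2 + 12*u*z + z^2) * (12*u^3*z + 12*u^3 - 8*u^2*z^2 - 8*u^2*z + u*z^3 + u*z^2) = 432*u^5*z + 432*u^5 - 144*u^4*z^2 - 144*u^4*z - 48*u^3*z^3 - 48*u^3*z^2 + 4*u^2*z^4 + 4*u^2*z^3 + u*z^5 + u*z^4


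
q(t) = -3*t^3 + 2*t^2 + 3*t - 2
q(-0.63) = -2.35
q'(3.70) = -105.41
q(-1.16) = 1.89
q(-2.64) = 59.22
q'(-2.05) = -43.02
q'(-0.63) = -3.09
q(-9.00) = 2320.00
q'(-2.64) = -70.29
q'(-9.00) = -762.00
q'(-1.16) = -13.75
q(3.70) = -115.48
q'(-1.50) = -23.25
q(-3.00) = 88.00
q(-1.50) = 8.12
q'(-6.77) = -436.58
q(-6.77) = 1000.22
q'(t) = -9*t^2 + 4*t + 3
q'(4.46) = -158.18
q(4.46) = -214.99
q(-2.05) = 26.10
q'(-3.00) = -90.00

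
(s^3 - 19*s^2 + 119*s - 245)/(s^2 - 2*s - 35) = (s^2 - 12*s + 35)/(s + 5)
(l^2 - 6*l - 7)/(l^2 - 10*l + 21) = (l + 1)/(l - 3)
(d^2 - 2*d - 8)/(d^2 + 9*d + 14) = (d - 4)/(d + 7)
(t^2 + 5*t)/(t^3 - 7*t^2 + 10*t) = (t + 5)/(t^2 - 7*t + 10)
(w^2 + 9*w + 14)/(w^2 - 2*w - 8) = (w + 7)/(w - 4)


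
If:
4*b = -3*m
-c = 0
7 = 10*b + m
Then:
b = 21/26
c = 0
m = -14/13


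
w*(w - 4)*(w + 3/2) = w^3 - 5*w^2/2 - 6*w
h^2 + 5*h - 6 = (h - 1)*(h + 6)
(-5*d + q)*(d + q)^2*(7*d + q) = -35*d^4 - 68*d^3*q - 30*d^2*q^2 + 4*d*q^3 + q^4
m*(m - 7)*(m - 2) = m^3 - 9*m^2 + 14*m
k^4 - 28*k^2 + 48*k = k*(k - 4)*(k - 2)*(k + 6)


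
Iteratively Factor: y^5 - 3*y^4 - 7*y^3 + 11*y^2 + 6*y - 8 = (y - 1)*(y^4 - 2*y^3 - 9*y^2 + 2*y + 8) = (y - 1)^2*(y^3 - y^2 - 10*y - 8) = (y - 1)^2*(y + 1)*(y^2 - 2*y - 8) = (y - 4)*(y - 1)^2*(y + 1)*(y + 2)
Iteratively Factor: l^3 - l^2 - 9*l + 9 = (l - 1)*(l^2 - 9) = (l - 3)*(l - 1)*(l + 3)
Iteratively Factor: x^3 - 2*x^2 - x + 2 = (x - 1)*(x^2 - x - 2) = (x - 2)*(x - 1)*(x + 1)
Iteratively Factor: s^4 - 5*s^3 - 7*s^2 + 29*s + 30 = (s - 5)*(s^3 - 7*s - 6) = (s - 5)*(s - 3)*(s^2 + 3*s + 2) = (s - 5)*(s - 3)*(s + 2)*(s + 1)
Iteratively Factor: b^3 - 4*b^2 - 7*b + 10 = (b + 2)*(b^2 - 6*b + 5) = (b - 5)*(b + 2)*(b - 1)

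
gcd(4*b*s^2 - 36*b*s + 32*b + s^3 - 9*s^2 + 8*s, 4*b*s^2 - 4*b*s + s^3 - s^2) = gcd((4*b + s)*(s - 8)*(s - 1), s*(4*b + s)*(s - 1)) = 4*b*s - 4*b + s^2 - s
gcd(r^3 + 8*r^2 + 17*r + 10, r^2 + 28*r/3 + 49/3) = 1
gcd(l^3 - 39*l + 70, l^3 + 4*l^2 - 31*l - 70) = l^2 + 2*l - 35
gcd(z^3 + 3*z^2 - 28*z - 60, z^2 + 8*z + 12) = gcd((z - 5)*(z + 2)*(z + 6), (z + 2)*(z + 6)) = z^2 + 8*z + 12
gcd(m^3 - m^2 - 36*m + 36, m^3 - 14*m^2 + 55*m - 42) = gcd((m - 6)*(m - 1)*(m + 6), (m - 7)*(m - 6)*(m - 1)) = m^2 - 7*m + 6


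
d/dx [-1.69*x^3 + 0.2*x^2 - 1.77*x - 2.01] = -5.07*x^2 + 0.4*x - 1.77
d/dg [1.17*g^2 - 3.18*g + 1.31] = 2.34*g - 3.18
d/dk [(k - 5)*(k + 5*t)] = 2*k + 5*t - 5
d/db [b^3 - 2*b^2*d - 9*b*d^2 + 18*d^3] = 3*b^2 - 4*b*d - 9*d^2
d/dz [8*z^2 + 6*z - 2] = 16*z + 6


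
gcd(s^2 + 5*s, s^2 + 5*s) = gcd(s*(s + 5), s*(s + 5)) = s^2 + 5*s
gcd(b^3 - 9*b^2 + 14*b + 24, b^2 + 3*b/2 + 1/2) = b + 1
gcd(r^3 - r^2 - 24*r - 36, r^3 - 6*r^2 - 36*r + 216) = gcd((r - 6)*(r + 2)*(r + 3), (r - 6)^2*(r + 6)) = r - 6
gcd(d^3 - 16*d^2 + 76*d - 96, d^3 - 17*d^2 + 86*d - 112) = d^2 - 10*d + 16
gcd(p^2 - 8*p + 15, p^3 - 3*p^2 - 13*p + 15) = p - 5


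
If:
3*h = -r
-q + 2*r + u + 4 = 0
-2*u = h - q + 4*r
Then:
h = u/5 - 4/5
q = 44/5 - u/5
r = 12/5 - 3*u/5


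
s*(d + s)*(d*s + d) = d^2*s^2 + d^2*s + d*s^3 + d*s^2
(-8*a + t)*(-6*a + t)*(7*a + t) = 336*a^3 - 50*a^2*t - 7*a*t^2 + t^3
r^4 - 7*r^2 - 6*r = r*(r - 3)*(r + 1)*(r + 2)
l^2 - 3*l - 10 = (l - 5)*(l + 2)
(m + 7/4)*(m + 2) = m^2 + 15*m/4 + 7/2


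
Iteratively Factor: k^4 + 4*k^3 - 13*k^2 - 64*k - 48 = (k + 1)*(k^3 + 3*k^2 - 16*k - 48) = (k + 1)*(k + 3)*(k^2 - 16) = (k - 4)*(k + 1)*(k + 3)*(k + 4)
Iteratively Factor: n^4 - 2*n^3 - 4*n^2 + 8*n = (n - 2)*(n^3 - 4*n) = n*(n - 2)*(n^2 - 4) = n*(n - 2)^2*(n + 2)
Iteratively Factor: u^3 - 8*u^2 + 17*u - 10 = (u - 2)*(u^2 - 6*u + 5) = (u - 2)*(u - 1)*(u - 5)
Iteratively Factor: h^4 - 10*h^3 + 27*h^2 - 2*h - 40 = (h - 4)*(h^3 - 6*h^2 + 3*h + 10) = (h - 4)*(h + 1)*(h^2 - 7*h + 10) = (h - 5)*(h - 4)*(h + 1)*(h - 2)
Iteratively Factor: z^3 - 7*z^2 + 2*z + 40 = (z + 2)*(z^2 - 9*z + 20) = (z - 4)*(z + 2)*(z - 5)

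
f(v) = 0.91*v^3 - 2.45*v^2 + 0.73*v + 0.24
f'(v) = 2.73*v^2 - 4.9*v + 0.73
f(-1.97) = -17.66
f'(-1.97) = 20.98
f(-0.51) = -0.89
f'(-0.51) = 3.94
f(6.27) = 132.81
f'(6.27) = 77.33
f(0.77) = -0.24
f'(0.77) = -1.42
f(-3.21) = -57.45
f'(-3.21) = 44.59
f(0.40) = 0.20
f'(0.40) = -0.79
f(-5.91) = -277.49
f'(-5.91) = 125.04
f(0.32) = 0.25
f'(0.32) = -0.56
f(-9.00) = -868.17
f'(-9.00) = 265.96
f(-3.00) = -48.57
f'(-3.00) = 40.00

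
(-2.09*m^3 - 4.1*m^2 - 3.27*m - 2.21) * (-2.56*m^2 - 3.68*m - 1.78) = 5.3504*m^5 + 18.1872*m^4 + 27.1794*m^3 + 24.9892*m^2 + 13.9534*m + 3.9338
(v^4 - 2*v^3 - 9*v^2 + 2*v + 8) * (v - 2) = v^5 - 4*v^4 - 5*v^3 + 20*v^2 + 4*v - 16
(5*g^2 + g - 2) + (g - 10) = 5*g^2 + 2*g - 12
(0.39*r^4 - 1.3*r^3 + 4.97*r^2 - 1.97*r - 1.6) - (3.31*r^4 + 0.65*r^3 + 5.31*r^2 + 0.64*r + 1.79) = -2.92*r^4 - 1.95*r^3 - 0.34*r^2 - 2.61*r - 3.39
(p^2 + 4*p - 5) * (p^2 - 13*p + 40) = p^4 - 9*p^3 - 17*p^2 + 225*p - 200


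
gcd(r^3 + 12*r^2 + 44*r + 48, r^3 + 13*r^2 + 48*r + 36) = r + 6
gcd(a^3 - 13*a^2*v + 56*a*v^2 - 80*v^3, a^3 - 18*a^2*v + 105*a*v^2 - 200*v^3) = -a + 5*v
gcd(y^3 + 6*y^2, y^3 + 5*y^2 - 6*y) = y^2 + 6*y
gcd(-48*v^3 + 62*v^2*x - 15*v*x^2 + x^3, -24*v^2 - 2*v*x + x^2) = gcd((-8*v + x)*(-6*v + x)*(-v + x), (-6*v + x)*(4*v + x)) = -6*v + x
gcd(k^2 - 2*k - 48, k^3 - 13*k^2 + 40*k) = k - 8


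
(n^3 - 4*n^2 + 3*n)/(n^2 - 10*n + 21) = n*(n - 1)/(n - 7)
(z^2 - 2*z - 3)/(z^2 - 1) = (z - 3)/(z - 1)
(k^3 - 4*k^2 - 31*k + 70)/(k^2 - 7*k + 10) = (k^2 - 2*k - 35)/(k - 5)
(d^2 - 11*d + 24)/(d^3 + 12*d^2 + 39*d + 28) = (d^2 - 11*d + 24)/(d^3 + 12*d^2 + 39*d + 28)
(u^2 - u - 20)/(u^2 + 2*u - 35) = (u + 4)/(u + 7)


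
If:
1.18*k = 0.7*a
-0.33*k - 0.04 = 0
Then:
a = -0.20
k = -0.12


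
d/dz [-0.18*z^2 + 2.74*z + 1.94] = 2.74 - 0.36*z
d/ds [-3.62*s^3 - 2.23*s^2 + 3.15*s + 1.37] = -10.86*s^2 - 4.46*s + 3.15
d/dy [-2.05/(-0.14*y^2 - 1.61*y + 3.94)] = (-0.574*y - 3.3005)/(0.14*y^2 + 1.61*y - 3.94)^2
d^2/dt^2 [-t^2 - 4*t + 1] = -2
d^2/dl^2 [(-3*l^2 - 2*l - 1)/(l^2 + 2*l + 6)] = 2*(4*l^3 + 51*l^2 + 30*l - 82)/(l^6 + 6*l^5 + 30*l^4 + 80*l^3 + 180*l^2 + 216*l + 216)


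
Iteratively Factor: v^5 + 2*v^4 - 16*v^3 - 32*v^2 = (v + 2)*(v^4 - 16*v^2) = (v + 2)*(v + 4)*(v^3 - 4*v^2) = (v - 4)*(v + 2)*(v + 4)*(v^2) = v*(v - 4)*(v + 2)*(v + 4)*(v)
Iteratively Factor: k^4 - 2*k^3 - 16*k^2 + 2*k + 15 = (k + 3)*(k^3 - 5*k^2 - k + 5) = (k + 1)*(k + 3)*(k^2 - 6*k + 5) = (k - 1)*(k + 1)*(k + 3)*(k - 5)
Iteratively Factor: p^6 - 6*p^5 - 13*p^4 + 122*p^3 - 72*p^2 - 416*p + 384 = (p - 4)*(p^5 - 2*p^4 - 21*p^3 + 38*p^2 + 80*p - 96) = (p - 4)*(p - 3)*(p^4 + p^3 - 18*p^2 - 16*p + 32) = (p - 4)*(p - 3)*(p - 1)*(p^3 + 2*p^2 - 16*p - 32) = (p - 4)^2*(p - 3)*(p - 1)*(p^2 + 6*p + 8) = (p - 4)^2*(p - 3)*(p - 1)*(p + 2)*(p + 4)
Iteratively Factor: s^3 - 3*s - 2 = (s + 1)*(s^2 - s - 2) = (s + 1)^2*(s - 2)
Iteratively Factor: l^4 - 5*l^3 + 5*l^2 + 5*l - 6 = (l - 1)*(l^3 - 4*l^2 + l + 6) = (l - 3)*(l - 1)*(l^2 - l - 2) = (l - 3)*(l - 2)*(l - 1)*(l + 1)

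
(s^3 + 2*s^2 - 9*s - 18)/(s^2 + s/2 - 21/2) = 2*(s^2 + 5*s + 6)/(2*s + 7)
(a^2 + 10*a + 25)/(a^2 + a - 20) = (a + 5)/(a - 4)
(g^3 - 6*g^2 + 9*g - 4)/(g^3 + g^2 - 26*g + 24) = (g - 1)/(g + 6)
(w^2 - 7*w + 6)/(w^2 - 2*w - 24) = (w - 1)/(w + 4)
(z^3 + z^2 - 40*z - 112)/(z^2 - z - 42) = (z^2 + 8*z + 16)/(z + 6)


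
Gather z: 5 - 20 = -15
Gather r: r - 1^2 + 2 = r + 1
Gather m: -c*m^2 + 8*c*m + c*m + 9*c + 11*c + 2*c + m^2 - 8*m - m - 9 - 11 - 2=22*c + m^2*(1 - c) + m*(9*c - 9) - 22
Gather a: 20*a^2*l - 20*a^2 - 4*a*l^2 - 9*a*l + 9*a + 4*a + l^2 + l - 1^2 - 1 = a^2*(20*l - 20) + a*(-4*l^2 - 9*l + 13) + l^2 + l - 2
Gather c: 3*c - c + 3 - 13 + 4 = 2*c - 6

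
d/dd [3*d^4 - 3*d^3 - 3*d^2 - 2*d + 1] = 12*d^3 - 9*d^2 - 6*d - 2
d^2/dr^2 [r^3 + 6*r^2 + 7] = 6*r + 12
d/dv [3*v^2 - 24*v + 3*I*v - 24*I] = 6*v - 24 + 3*I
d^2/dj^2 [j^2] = 2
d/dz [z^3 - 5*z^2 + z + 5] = 3*z^2 - 10*z + 1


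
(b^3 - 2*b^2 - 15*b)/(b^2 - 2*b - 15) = b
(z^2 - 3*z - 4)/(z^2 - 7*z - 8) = (z - 4)/(z - 8)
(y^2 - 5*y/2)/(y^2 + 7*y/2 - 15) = y/(y + 6)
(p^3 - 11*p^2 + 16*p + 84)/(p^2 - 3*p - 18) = (p^2 - 5*p - 14)/(p + 3)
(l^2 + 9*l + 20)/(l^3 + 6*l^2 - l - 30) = (l + 4)/(l^2 + l - 6)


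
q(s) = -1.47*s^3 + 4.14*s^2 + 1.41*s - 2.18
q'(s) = -4.41*s^2 + 8.28*s + 1.41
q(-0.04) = -2.23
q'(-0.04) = 1.07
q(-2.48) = 42.21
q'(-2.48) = -46.25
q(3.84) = -18.95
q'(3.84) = -31.82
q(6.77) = -259.01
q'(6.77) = -144.66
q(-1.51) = 10.19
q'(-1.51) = -21.15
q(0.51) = -0.58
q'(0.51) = 4.49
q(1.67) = 4.87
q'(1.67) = 2.94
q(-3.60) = 114.98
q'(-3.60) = -85.55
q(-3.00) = 70.54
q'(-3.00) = -63.12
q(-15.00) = 5869.42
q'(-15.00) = -1115.04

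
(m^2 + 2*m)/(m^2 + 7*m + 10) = m/(m + 5)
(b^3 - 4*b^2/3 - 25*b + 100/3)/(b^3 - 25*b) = (b - 4/3)/b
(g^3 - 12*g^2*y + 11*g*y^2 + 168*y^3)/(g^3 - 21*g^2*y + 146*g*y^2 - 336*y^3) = (-g - 3*y)/(-g + 6*y)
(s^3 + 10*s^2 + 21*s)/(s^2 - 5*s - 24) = s*(s + 7)/(s - 8)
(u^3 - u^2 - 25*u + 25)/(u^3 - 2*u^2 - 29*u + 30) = (u - 5)/(u - 6)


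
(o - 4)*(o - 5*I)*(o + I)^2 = o^4 - 4*o^3 - 3*I*o^3 + 9*o^2 + 12*I*o^2 - 36*o + 5*I*o - 20*I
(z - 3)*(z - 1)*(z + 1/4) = z^3 - 15*z^2/4 + 2*z + 3/4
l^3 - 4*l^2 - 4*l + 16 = (l - 4)*(l - 2)*(l + 2)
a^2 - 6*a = a*(a - 6)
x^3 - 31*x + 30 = (x - 5)*(x - 1)*(x + 6)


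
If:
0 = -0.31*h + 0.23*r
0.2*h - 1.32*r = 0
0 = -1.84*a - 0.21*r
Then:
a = 0.00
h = 0.00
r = 0.00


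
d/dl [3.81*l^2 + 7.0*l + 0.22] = 7.62*l + 7.0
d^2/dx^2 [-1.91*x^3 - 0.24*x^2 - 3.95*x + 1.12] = -11.46*x - 0.48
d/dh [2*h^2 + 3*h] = 4*h + 3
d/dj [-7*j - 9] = -7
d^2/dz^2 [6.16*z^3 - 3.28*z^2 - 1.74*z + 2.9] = 36.96*z - 6.56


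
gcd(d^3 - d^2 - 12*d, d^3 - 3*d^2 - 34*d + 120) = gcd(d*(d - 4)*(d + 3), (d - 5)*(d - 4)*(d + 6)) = d - 4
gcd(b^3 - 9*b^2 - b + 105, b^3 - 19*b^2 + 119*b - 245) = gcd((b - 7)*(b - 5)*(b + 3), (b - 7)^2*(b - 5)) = b^2 - 12*b + 35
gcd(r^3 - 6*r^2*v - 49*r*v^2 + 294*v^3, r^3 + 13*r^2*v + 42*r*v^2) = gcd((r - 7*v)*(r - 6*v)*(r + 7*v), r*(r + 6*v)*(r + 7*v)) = r + 7*v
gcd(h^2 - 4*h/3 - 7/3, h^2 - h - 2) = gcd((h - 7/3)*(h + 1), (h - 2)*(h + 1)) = h + 1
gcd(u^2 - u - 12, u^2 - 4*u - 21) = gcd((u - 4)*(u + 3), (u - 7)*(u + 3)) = u + 3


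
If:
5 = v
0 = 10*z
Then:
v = 5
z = 0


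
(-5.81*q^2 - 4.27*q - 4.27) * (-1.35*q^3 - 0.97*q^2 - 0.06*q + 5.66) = 7.8435*q^5 + 11.4002*q^4 + 10.255*q^3 - 28.4865*q^2 - 23.912*q - 24.1682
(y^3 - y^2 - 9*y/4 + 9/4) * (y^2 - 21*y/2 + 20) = y^5 - 23*y^4/2 + 113*y^3/4 + 47*y^2/8 - 549*y/8 + 45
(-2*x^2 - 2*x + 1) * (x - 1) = -2*x^3 + 3*x - 1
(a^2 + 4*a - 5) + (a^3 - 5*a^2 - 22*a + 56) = a^3 - 4*a^2 - 18*a + 51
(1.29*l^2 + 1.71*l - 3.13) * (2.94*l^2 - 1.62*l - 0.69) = 3.7926*l^4 + 2.9376*l^3 - 12.8625*l^2 + 3.8907*l + 2.1597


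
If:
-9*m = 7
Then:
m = -7/9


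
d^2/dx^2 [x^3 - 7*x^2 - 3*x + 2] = 6*x - 14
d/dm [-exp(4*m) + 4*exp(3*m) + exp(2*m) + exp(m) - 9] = (-4*exp(3*m) + 12*exp(2*m) + 2*exp(m) + 1)*exp(m)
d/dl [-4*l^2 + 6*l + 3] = 6 - 8*l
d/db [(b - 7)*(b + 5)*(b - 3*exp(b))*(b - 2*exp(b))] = -5*b^3*exp(b) + 4*b^3 + 12*b^2*exp(2*b) - 5*b^2*exp(b) - 6*b^2 - 12*b*exp(2*b) + 195*b*exp(b) - 70*b - 432*exp(2*b) + 175*exp(b)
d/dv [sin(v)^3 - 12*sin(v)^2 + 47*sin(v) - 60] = (3*sin(v)^2 - 24*sin(v) + 47)*cos(v)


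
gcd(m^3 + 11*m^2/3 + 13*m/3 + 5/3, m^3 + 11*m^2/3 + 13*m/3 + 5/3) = m^3 + 11*m^2/3 + 13*m/3 + 5/3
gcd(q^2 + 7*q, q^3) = q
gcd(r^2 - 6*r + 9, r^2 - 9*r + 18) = r - 3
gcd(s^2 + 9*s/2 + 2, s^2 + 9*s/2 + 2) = s^2 + 9*s/2 + 2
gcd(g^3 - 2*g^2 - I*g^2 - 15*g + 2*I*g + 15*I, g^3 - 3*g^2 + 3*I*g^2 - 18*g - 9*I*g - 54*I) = g + 3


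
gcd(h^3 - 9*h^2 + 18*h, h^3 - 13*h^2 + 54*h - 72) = h^2 - 9*h + 18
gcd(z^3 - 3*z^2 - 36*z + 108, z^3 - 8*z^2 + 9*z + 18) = z^2 - 9*z + 18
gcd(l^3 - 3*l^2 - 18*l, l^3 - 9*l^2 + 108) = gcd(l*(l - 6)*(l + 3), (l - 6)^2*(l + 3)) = l^2 - 3*l - 18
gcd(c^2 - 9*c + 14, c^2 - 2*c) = c - 2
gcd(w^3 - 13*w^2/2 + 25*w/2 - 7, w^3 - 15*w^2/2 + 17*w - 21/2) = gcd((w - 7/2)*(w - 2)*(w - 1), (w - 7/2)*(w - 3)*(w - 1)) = w^2 - 9*w/2 + 7/2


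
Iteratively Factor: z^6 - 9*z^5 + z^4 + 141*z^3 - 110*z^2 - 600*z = (z - 4)*(z^5 - 5*z^4 - 19*z^3 + 65*z^2 + 150*z) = (z - 5)*(z - 4)*(z^4 - 19*z^2 - 30*z) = (z - 5)*(z - 4)*(z + 3)*(z^3 - 3*z^2 - 10*z) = (z - 5)*(z - 4)*(z + 2)*(z + 3)*(z^2 - 5*z) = (z - 5)^2*(z - 4)*(z + 2)*(z + 3)*(z)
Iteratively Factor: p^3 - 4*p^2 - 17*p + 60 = (p - 5)*(p^2 + p - 12) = (p - 5)*(p - 3)*(p + 4)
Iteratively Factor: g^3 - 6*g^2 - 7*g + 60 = (g - 4)*(g^2 - 2*g - 15) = (g - 4)*(g + 3)*(g - 5)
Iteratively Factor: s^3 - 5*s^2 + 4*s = (s)*(s^2 - 5*s + 4) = s*(s - 1)*(s - 4)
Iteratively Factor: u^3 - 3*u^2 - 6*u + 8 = (u + 2)*(u^2 - 5*u + 4) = (u - 1)*(u + 2)*(u - 4)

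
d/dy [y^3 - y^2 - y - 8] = 3*y^2 - 2*y - 1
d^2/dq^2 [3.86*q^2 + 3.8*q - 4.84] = 7.72000000000000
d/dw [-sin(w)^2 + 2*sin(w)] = 2*(1 - sin(w))*cos(w)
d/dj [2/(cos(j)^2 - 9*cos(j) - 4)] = 2*(2*cos(j) - 9)*sin(j)/(sin(j)^2 + 9*cos(j) + 3)^2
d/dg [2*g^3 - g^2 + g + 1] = 6*g^2 - 2*g + 1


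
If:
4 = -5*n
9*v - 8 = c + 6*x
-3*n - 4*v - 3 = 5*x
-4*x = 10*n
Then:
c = -877/20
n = -4/5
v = -53/20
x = 2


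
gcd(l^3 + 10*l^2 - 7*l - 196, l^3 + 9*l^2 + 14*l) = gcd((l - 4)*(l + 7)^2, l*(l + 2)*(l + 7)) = l + 7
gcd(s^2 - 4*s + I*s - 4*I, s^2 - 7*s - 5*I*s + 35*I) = 1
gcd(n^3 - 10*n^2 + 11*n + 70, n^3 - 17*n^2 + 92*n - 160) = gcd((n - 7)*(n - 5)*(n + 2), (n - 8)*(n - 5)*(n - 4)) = n - 5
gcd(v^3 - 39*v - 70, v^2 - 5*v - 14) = v^2 - 5*v - 14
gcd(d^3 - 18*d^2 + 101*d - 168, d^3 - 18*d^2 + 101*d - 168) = d^3 - 18*d^2 + 101*d - 168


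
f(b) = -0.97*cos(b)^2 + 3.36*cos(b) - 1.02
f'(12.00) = 0.92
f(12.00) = 1.12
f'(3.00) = -0.75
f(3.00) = -5.30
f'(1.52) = -3.26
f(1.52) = -0.85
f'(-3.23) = -0.47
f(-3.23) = -5.33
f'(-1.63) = 3.47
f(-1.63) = -1.22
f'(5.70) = 0.96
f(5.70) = 1.11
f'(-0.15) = 0.22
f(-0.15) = 1.35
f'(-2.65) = 2.39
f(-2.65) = -4.74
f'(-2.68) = 2.27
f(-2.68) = -4.81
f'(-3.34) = -1.04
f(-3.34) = -5.25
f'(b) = 1.94*sin(b)*cos(b) - 3.36*sin(b)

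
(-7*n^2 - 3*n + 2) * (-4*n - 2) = 28*n^3 + 26*n^2 - 2*n - 4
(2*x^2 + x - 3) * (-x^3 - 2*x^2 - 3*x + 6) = -2*x^5 - 5*x^4 - 5*x^3 + 15*x^2 + 15*x - 18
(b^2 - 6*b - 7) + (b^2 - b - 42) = 2*b^2 - 7*b - 49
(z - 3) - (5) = z - 8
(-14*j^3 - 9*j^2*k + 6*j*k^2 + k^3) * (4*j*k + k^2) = -56*j^4*k - 50*j^3*k^2 + 15*j^2*k^3 + 10*j*k^4 + k^5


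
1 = 1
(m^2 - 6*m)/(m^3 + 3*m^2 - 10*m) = (m - 6)/(m^2 + 3*m - 10)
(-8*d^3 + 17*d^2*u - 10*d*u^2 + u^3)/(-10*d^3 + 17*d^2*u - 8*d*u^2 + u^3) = (8*d^2 - 9*d*u + u^2)/(10*d^2 - 7*d*u + u^2)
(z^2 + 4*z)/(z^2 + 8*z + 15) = z*(z + 4)/(z^2 + 8*z + 15)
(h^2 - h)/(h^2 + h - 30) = h*(h - 1)/(h^2 + h - 30)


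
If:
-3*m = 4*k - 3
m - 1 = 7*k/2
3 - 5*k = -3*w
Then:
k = 0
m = 1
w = -1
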